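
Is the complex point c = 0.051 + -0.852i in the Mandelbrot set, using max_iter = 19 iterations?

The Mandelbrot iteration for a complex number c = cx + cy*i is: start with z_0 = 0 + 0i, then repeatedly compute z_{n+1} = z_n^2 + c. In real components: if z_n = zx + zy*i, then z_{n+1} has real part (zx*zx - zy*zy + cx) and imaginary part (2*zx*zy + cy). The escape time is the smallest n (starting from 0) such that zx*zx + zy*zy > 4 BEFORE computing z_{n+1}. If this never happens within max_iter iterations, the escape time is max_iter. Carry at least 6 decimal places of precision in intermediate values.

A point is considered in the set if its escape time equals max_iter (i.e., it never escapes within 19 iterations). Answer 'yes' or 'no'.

Answer: no

Derivation:
z_0 = 0 + 0i, c = 0.0510 + -0.8520i
Iter 1: z = 0.0510 + -0.8520i, |z|^2 = 0.7285
Iter 2: z = -0.6723 + -0.9389i, |z|^2 = 1.3335
Iter 3: z = -0.3785 + 0.4105i, |z|^2 = 0.3118
Iter 4: z = 0.0258 + -1.1628i, |z|^2 = 1.3527
Iter 5: z = -1.3003 + -0.9121i, |z|^2 = 2.5227
Iter 6: z = 0.9100 + 1.5200i, |z|^2 = 3.1384
Iter 7: z = -1.4311 + 1.9144i, |z|^2 = 5.7130
Escaped at iteration 7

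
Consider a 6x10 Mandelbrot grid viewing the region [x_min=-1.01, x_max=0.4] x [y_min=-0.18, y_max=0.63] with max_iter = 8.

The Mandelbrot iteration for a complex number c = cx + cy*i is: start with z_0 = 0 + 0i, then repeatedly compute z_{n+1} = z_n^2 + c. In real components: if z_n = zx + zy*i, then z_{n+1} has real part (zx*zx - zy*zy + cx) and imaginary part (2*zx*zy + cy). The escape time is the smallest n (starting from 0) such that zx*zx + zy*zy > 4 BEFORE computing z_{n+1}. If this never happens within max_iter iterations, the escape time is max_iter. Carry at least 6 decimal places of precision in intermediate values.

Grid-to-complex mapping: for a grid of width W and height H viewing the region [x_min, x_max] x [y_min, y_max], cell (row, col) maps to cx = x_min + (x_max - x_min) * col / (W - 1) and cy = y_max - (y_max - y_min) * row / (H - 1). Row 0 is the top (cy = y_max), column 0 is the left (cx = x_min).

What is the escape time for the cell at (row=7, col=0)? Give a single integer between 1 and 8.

z_0 = 0 + 0i, c = -1.0100 + 0.0000i
Iter 1: z = -1.0100 + 0.0000i, |z|^2 = 1.0201
Iter 2: z = 0.0101 + 0.0000i, |z|^2 = 0.0001
Iter 3: z = -1.0099 + 0.0000i, |z|^2 = 1.0199
Iter 4: z = 0.0099 + 0.0000i, |z|^2 = 0.0001
Iter 5: z = -1.0099 + 0.0000i, |z|^2 = 1.0199
Iter 6: z = 0.0099 + 0.0000i, |z|^2 = 0.0001
Iter 7: z = -1.0099 + 0.0000i, |z|^2 = 1.0199

Answer: 8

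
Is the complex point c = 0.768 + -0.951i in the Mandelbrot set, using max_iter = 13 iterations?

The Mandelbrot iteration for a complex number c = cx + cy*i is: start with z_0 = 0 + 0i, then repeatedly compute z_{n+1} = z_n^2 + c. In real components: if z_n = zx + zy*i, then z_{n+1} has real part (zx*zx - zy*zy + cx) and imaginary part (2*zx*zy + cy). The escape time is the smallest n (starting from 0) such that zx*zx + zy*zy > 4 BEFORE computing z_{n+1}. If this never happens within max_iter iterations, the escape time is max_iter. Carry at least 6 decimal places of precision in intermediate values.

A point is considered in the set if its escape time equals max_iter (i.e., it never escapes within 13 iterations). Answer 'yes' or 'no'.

Answer: no

Derivation:
z_0 = 0 + 0i, c = 0.7680 + -0.9510i
Iter 1: z = 0.7680 + -0.9510i, |z|^2 = 1.4942
Iter 2: z = 0.4534 + -2.4117i, |z|^2 = 6.0221
Escaped at iteration 2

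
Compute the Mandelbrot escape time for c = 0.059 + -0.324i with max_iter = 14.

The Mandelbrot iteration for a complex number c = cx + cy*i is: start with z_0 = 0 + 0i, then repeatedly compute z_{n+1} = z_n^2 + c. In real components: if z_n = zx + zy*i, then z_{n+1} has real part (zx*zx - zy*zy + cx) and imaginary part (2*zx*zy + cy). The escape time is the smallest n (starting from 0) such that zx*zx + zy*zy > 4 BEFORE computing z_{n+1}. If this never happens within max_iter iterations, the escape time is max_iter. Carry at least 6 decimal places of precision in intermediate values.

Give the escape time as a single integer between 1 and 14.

Answer: 14

Derivation:
z_0 = 0 + 0i, c = 0.0590 + -0.3240i
Iter 1: z = 0.0590 + -0.3240i, |z|^2 = 0.1085
Iter 2: z = -0.0425 + -0.3622i, |z|^2 = 0.1330
Iter 3: z = -0.0704 + -0.2932i, |z|^2 = 0.0909
Iter 4: z = -0.0220 + -0.2827i, |z|^2 = 0.0804
Iter 5: z = -0.0204 + -0.3116i, |z|^2 = 0.0975
Iter 6: z = -0.0376 + -0.3113i, |z|^2 = 0.0983
Iter 7: z = -0.0365 + -0.3006i, |z|^2 = 0.0917
Iter 8: z = -0.0300 + -0.3021i, |z|^2 = 0.0922
Iter 9: z = -0.0314 + -0.3059i, |z|^2 = 0.0945
Iter 10: z = -0.0336 + -0.3048i, |z|^2 = 0.0940
Iter 11: z = -0.0328 + -0.3035i, |z|^2 = 0.0932
Iter 12: z = -0.0321 + -0.3041i, |z|^2 = 0.0935
Iter 13: z = -0.0324 + -0.3045i, |z|^2 = 0.0938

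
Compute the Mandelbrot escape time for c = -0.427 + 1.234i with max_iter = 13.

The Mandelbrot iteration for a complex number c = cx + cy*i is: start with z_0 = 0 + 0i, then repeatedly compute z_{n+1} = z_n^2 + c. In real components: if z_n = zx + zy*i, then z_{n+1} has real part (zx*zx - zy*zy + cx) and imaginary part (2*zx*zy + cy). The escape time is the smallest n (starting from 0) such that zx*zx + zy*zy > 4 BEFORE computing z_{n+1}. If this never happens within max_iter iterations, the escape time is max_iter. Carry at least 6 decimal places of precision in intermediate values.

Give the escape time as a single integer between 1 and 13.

z_0 = 0 + 0i, c = -0.4270 + 1.2340i
Iter 1: z = -0.4270 + 1.2340i, |z|^2 = 1.7051
Iter 2: z = -1.7674 + 0.1802i, |z|^2 = 3.1563
Iter 3: z = 2.6643 + 0.5971i, |z|^2 = 7.4553
Escaped at iteration 3

Answer: 3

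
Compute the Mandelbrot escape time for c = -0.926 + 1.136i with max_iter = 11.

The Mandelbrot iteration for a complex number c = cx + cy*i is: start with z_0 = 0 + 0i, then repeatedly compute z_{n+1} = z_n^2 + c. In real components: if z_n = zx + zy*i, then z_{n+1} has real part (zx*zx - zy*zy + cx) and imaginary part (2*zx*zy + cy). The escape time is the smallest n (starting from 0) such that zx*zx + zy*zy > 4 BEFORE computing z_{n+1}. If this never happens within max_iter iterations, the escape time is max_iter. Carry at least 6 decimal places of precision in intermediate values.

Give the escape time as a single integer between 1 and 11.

Answer: 3

Derivation:
z_0 = 0 + 0i, c = -0.9260 + 1.1360i
Iter 1: z = -0.9260 + 1.1360i, |z|^2 = 2.1480
Iter 2: z = -1.3590 + -0.9679i, |z|^2 = 2.7837
Iter 3: z = -0.0158 + 3.7667i, |z|^2 = 14.1884
Escaped at iteration 3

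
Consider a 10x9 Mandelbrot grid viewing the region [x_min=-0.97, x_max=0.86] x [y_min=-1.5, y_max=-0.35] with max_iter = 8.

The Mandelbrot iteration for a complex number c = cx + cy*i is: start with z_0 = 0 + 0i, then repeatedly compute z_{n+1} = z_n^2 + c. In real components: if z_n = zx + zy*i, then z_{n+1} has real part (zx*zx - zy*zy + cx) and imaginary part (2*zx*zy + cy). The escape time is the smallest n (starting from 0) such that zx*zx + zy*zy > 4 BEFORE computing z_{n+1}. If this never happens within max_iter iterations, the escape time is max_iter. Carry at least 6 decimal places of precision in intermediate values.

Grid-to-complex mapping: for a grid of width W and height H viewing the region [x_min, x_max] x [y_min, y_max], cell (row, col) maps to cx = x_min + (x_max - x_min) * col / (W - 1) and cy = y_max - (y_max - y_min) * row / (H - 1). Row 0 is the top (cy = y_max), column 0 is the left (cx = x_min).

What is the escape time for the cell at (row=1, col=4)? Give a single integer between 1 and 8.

z_0 = 0 + 0i, c = -0.1567 + -0.4937i
Iter 1: z = -0.1567 + -0.4937i, |z|^2 = 0.2683
Iter 2: z = -0.3759 + -0.3390i, |z|^2 = 0.2563
Iter 3: z = -0.1303 + -0.2389i, |z|^2 = 0.0740
Iter 4: z = -0.1967 + -0.4315i, |z|^2 = 0.2249
Iter 5: z = -0.3042 + -0.3240i, |z|^2 = 0.1975
Iter 6: z = -0.1691 + -0.2967i, |z|^2 = 0.1166
Iter 7: z = -0.2161 + -0.3934i, |z|^2 = 0.2015

Answer: 8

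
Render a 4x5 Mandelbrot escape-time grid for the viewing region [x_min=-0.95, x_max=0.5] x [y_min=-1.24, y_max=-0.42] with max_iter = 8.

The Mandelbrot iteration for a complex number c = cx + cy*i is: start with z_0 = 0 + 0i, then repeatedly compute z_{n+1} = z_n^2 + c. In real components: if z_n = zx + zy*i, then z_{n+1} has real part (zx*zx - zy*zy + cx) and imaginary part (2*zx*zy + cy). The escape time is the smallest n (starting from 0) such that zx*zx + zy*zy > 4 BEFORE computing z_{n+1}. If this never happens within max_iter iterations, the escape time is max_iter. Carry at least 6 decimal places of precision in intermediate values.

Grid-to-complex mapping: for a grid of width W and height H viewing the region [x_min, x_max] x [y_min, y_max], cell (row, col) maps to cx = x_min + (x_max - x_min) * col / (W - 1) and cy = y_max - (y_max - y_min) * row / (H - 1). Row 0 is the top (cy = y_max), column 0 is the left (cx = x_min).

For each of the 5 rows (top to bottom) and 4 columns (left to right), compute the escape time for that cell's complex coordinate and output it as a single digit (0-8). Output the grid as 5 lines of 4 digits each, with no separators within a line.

Answer: 6885
4884
3583
3452
3332

Derivation:
(row=0, col=0): c = -0.9500 + -0.4200i → escape time 6
(row=0, col=1): c = -0.4667 + -0.4200i → escape time 8
(row=0, col=2): c = 0.0167 + -0.4200i → escape time 8
(row=0, col=3): c = 0.5000 + -0.4200i → escape time 5
(row=1, col=0): c = -0.9500 + -0.6250i → escape time 4
(row=1, col=1): c = -0.4667 + -0.6250i → escape time 8
(row=1, col=2): c = 0.0167 + -0.6250i → escape time 8
(row=1, col=3): c = 0.5000 + -0.6250i → escape time 4
(row=2, col=0): c = -0.9500 + -0.8300i → escape time 3
(row=2, col=1): c = -0.4667 + -0.8300i → escape time 5
(row=2, col=2): c = 0.0167 + -0.8300i → escape time 8
(row=2, col=3): c = 0.5000 + -0.8300i → escape time 3
(row=3, col=0): c = -0.9500 + -1.0350i → escape time 3
(row=3, col=1): c = -0.4667 + -1.0350i → escape time 4
(row=3, col=2): c = 0.0167 + -1.0350i → escape time 5
(row=3, col=3): c = 0.5000 + -1.0350i → escape time 2
(row=4, col=0): c = -0.9500 + -1.2400i → escape time 3
(row=4, col=1): c = -0.4667 + -1.2400i → escape time 3
(row=4, col=2): c = 0.0167 + -1.2400i → escape time 3
(row=4, col=3): c = 0.5000 + -1.2400i → escape time 2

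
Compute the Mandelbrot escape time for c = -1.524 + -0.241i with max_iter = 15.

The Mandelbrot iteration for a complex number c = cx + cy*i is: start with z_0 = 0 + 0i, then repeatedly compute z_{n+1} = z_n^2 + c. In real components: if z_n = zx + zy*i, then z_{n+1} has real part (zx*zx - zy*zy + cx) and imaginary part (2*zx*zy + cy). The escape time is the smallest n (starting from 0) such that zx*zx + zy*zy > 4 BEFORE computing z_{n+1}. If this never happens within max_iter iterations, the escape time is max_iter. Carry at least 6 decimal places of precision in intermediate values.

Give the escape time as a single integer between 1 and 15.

Answer: 5

Derivation:
z_0 = 0 + 0i, c = -1.5240 + -0.2410i
Iter 1: z = -1.5240 + -0.2410i, |z|^2 = 2.3807
Iter 2: z = 0.7405 + 0.4936i, |z|^2 = 0.7919
Iter 3: z = -1.2193 + 0.4900i, |z|^2 = 1.7267
Iter 4: z = -0.2774 + -1.4358i, |z|^2 = 2.1385
Iter 5: z = -3.5086 + 0.5557i, |z|^2 = 12.6191
Escaped at iteration 5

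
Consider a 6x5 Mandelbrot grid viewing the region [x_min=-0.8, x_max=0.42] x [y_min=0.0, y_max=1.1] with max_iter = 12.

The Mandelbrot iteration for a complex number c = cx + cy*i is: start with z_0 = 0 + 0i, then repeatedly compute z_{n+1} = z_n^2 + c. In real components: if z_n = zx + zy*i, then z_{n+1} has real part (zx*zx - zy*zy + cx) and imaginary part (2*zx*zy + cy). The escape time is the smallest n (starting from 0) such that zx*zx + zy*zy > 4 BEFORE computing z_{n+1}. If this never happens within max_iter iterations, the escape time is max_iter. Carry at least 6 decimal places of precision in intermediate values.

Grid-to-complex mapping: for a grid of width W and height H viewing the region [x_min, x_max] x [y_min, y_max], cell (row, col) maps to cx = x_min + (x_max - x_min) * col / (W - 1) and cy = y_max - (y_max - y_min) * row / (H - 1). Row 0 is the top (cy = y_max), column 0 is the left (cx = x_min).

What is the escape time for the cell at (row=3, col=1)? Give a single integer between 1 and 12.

Answer: 12

Derivation:
z_0 = 0 + 0i, c = -0.5560 + 0.2750i
Iter 1: z = -0.5560 + 0.2750i, |z|^2 = 0.3848
Iter 2: z = -0.3225 + -0.0308i, |z|^2 = 0.1049
Iter 3: z = -0.4529 + 0.2949i, |z|^2 = 0.2921
Iter 4: z = -0.4378 + 0.0079i, |z|^2 = 0.1917
Iter 5: z = -0.3644 + 0.2681i, |z|^2 = 0.2047
Iter 6: z = -0.4951 + 0.0796i, |z|^2 = 0.2514
Iter 7: z = -0.3172 + 0.1962i, |z|^2 = 0.1391
Iter 8: z = -0.4939 + 0.1505i, |z|^2 = 0.2665
Iter 9: z = -0.3348 + 0.1263i, |z|^2 = 0.1280
Iter 10: z = -0.4599 + 0.1904i, |z|^2 = 0.2478
Iter 11: z = -0.3808 + 0.0999i, |z|^2 = 0.1550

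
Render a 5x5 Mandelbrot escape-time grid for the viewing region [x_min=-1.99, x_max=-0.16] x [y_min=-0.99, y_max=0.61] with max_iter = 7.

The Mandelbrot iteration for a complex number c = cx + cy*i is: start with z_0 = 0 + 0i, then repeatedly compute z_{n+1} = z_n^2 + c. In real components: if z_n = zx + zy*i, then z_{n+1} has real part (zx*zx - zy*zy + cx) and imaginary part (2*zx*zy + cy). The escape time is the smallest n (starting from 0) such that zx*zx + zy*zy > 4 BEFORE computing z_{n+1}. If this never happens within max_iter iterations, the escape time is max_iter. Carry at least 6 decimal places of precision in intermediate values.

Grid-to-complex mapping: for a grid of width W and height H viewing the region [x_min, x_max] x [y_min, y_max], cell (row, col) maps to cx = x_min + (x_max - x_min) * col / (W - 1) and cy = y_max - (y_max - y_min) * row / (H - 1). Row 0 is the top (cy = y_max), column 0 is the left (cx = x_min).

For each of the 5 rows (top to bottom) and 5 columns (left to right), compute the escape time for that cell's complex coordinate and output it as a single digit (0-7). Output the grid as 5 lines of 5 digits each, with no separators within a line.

(row=0, col=0): c = -1.9900 + 0.6100i → escape time 1
(row=0, col=1): c = -1.5325 + 0.6100i → escape time 3
(row=0, col=2): c = -1.0750 + 0.6100i → escape time 4
(row=0, col=3): c = -0.6175 + 0.6100i → escape time 7
(row=0, col=4): c = -0.1600 + 0.6100i → escape time 7
(row=1, col=0): c = -1.9900 + 0.2100i → escape time 1
(row=1, col=1): c = -1.5325 + 0.2100i → escape time 5
(row=1, col=2): c = -1.0750 + 0.2100i → escape time 7
(row=1, col=3): c = -0.6175 + 0.2100i → escape time 7
(row=1, col=4): c = -0.1600 + 0.2100i → escape time 7
(row=2, col=0): c = -1.9900 + -0.1900i → escape time 2
(row=2, col=1): c = -1.5325 + -0.1900i → escape time 5
(row=2, col=2): c = -1.0750 + -0.1900i → escape time 7
(row=2, col=3): c = -0.6175 + -0.1900i → escape time 7
(row=2, col=4): c = -0.1600 + -0.1900i → escape time 7
(row=3, col=0): c = -1.9900 + -0.5900i → escape time 1
(row=3, col=1): c = -1.5325 + -0.5900i → escape time 3
(row=3, col=2): c = -1.0750 + -0.5900i → escape time 4
(row=3, col=3): c = -0.6175 + -0.5900i → escape time 7
(row=3, col=4): c = -0.1600 + -0.5900i → escape time 7
(row=4, col=0): c = -1.9900 + -0.9900i → escape time 1
(row=4, col=1): c = -1.5325 + -0.9900i → escape time 2
(row=4, col=2): c = -1.0750 + -0.9900i → escape time 3
(row=4, col=3): c = -0.6175 + -0.9900i → escape time 4
(row=4, col=4): c = -0.1600 + -0.9900i → escape time 7

Answer: 13477
15777
25777
13477
12347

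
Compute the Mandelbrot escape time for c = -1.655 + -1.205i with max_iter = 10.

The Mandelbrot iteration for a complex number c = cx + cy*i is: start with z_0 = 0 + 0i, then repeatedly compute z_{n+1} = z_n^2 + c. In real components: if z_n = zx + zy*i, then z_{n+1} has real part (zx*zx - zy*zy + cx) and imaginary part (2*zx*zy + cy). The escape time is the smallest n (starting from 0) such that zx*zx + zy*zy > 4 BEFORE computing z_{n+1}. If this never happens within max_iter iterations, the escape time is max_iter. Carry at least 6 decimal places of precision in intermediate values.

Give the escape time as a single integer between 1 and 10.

z_0 = 0 + 0i, c = -1.6550 + -1.2050i
Iter 1: z = -1.6550 + -1.2050i, |z|^2 = 4.1911
Escaped at iteration 1

Answer: 1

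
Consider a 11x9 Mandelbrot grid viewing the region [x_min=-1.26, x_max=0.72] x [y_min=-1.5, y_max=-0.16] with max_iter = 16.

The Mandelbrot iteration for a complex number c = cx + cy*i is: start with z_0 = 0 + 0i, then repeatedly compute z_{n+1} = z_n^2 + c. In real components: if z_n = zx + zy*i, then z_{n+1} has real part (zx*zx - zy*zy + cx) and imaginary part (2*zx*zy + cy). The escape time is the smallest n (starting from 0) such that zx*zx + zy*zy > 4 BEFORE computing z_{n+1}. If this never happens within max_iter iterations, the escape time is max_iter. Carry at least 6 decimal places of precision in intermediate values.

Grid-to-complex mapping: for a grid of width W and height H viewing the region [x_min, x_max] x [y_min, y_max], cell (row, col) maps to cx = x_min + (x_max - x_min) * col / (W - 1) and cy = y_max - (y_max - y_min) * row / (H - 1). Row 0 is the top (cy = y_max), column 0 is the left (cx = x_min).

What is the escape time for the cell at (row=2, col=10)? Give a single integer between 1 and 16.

z_0 = 0 + 0i, c = 0.7200 + -0.4950i
Iter 1: z = 0.7200 + -0.4950i, |z|^2 = 0.7634
Iter 2: z = 0.9934 + -1.2078i, |z|^2 = 2.4456
Iter 3: z = 0.2480 + -2.8946i, |z|^2 = 8.4402
Escaped at iteration 3

Answer: 3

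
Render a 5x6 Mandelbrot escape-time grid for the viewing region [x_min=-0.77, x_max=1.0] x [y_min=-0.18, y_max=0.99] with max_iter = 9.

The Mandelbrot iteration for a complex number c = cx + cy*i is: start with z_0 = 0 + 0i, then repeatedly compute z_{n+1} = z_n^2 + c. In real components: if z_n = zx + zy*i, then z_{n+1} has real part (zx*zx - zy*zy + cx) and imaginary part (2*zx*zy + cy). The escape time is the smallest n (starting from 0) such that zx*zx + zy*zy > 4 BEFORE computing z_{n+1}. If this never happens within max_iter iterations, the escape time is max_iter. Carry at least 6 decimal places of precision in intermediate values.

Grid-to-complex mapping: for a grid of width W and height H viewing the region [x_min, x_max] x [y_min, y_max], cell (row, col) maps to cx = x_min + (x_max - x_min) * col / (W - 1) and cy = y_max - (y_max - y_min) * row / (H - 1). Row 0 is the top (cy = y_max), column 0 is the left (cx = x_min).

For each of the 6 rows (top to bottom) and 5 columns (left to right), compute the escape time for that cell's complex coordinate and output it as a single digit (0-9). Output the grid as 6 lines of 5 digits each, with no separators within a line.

(row=0, col=0): c = -0.7700 + 0.9900i → escape time 3
(row=0, col=1): c = -0.3275 + 0.9900i → escape time 5
(row=0, col=2): c = 0.1150 + 0.9900i → escape time 4
(row=0, col=3): c = 0.5575 + 0.9900i → escape time 2
(row=0, col=4): c = 1.0000 + 0.9900i → escape time 2
(row=1, col=0): c = -0.7700 + 0.7560i → escape time 4
(row=1, col=1): c = -0.3275 + 0.7560i → escape time 8
(row=1, col=2): c = 0.1150 + 0.7560i → escape time 7
(row=1, col=3): c = 0.5575 + 0.7560i → escape time 3
(row=1, col=4): c = 1.0000 + 0.7560i → escape time 2
(row=2, col=0): c = -0.7700 + 0.5220i → escape time 6
(row=2, col=1): c = -0.3275 + 0.5220i → escape time 9
(row=2, col=2): c = 0.1150 + 0.5220i → escape time 9
(row=2, col=3): c = 0.5575 + 0.5220i → escape time 4
(row=2, col=4): c = 1.0000 + 0.5220i → escape time 2
(row=3, col=0): c = -0.7700 + 0.2880i → escape time 9
(row=3, col=1): c = -0.3275 + 0.2880i → escape time 9
(row=3, col=2): c = 0.1150 + 0.2880i → escape time 9
(row=3, col=3): c = 0.5575 + 0.2880i → escape time 4
(row=3, col=4): c = 1.0000 + 0.2880i → escape time 2
(row=4, col=0): c = -0.7700 + 0.0540i → escape time 9
(row=4, col=1): c = -0.3275 + 0.0540i → escape time 9
(row=4, col=2): c = 0.1150 + 0.0540i → escape time 9
(row=4, col=3): c = 0.5575 + 0.0540i → escape time 4
(row=4, col=4): c = 1.0000 + 0.0540i → escape time 2
(row=5, col=0): c = -0.7700 + -0.1800i → escape time 9
(row=5, col=1): c = -0.3275 + -0.1800i → escape time 9
(row=5, col=2): c = 0.1150 + -0.1800i → escape time 9
(row=5, col=3): c = 0.5575 + -0.1800i → escape time 4
(row=5, col=4): c = 1.0000 + -0.1800i → escape time 2

Answer: 35422
48732
69942
99942
99942
99942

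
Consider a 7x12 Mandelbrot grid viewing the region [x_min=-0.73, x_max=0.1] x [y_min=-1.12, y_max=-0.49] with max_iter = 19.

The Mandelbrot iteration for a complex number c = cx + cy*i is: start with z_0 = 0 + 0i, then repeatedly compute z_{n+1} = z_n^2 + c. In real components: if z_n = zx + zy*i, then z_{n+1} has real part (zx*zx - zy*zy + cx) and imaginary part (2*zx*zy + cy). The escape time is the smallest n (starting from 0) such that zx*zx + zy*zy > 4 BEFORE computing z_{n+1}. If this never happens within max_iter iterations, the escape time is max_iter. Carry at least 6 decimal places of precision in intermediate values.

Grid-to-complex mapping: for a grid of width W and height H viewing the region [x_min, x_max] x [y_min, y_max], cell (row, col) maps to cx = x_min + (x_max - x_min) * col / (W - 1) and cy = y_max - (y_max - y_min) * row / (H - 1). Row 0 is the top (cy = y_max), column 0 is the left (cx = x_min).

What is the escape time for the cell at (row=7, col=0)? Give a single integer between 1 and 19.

z_0 = 0 + 0i, c = -0.7300 + -0.8909i
Iter 1: z = -0.7300 + -0.8909i, |z|^2 = 1.3266
Iter 2: z = -0.9908 + 0.4098i, |z|^2 = 1.1497
Iter 3: z = 0.0838 + -1.7030i, |z|^2 = 2.9073
Iter 4: z = -3.6233 + -1.1762i, |z|^2 = 14.5116
Escaped at iteration 4

Answer: 4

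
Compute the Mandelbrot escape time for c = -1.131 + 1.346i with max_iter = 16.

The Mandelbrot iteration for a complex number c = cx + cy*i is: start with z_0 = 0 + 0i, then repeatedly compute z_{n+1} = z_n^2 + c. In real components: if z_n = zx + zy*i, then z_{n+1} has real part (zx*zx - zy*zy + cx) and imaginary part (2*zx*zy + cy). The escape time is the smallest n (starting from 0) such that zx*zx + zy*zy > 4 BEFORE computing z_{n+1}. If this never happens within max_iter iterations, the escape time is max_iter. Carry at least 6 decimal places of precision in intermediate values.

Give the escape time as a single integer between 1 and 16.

Answer: 2

Derivation:
z_0 = 0 + 0i, c = -1.1310 + 1.3460i
Iter 1: z = -1.1310 + 1.3460i, |z|^2 = 3.0909
Iter 2: z = -1.6636 + -1.6987i, |z|^2 = 5.6528
Escaped at iteration 2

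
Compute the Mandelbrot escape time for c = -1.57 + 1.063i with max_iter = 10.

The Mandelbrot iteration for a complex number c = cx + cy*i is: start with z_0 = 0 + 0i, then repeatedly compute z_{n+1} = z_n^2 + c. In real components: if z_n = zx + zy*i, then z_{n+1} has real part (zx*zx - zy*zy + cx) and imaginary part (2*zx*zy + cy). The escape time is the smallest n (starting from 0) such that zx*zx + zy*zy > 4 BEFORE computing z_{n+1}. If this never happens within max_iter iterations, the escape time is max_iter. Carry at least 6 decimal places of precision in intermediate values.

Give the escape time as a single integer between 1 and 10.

Answer: 2

Derivation:
z_0 = 0 + 0i, c = -1.5700 + 1.0630i
Iter 1: z = -1.5700 + 1.0630i, |z|^2 = 3.5949
Iter 2: z = -0.2351 + -2.2748i, |z|^2 = 5.2301
Escaped at iteration 2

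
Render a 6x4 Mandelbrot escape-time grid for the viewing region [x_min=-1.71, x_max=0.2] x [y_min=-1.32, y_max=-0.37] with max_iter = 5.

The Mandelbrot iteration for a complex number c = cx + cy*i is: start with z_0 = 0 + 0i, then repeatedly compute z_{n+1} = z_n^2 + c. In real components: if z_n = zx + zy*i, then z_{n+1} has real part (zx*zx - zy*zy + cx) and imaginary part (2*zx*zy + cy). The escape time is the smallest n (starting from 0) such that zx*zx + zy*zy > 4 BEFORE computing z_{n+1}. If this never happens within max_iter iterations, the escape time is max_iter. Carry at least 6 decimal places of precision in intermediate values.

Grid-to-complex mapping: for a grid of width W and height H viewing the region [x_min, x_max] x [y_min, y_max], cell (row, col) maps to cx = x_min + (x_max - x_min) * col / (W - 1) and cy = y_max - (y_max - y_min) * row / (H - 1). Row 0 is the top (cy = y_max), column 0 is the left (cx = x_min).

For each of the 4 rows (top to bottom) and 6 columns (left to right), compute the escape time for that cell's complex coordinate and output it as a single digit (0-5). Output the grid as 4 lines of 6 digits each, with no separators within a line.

(row=0, col=0): c = -1.7100 + -0.3700i → escape time 3
(row=0, col=1): c = -1.3280 + -0.3700i → escape time 5
(row=0, col=2): c = -0.9460 + -0.3700i → escape time 5
(row=0, col=3): c = -0.5640 + -0.3700i → escape time 5
(row=0, col=4): c = -0.1820 + -0.3700i → escape time 5
(row=0, col=5): c = 0.2000 + -0.3700i → escape time 5
(row=1, col=0): c = -1.7100 + -0.6867i → escape time 3
(row=1, col=1): c = -1.3280 + -0.6867i → escape time 3
(row=1, col=2): c = -0.9460 + -0.6867i → escape time 4
(row=1, col=3): c = -0.5640 + -0.6867i → escape time 5
(row=1, col=4): c = -0.1820 + -0.6867i → escape time 5
(row=1, col=5): c = 0.2000 + -0.6867i → escape time 5
(row=2, col=0): c = -1.7100 + -1.0033i → escape time 2
(row=2, col=1): c = -1.3280 + -1.0033i → escape time 3
(row=2, col=2): c = -0.9460 + -1.0033i → escape time 3
(row=2, col=3): c = -0.5640 + -1.0033i → escape time 4
(row=2, col=4): c = -0.1820 + -1.0033i → escape time 5
(row=2, col=5): c = 0.2000 + -1.0033i → escape time 4
(row=3, col=0): c = -1.7100 + -1.3200i → escape time 1
(row=3, col=1): c = -1.3280 + -1.3200i → escape time 2
(row=3, col=2): c = -0.9460 + -1.3200i → escape time 2
(row=3, col=3): c = -0.5640 + -1.3200i → escape time 3
(row=3, col=4): c = -0.1820 + -1.3200i → escape time 2
(row=3, col=5): c = 0.2000 + -1.3200i → escape time 2

Answer: 355555
334555
233454
122322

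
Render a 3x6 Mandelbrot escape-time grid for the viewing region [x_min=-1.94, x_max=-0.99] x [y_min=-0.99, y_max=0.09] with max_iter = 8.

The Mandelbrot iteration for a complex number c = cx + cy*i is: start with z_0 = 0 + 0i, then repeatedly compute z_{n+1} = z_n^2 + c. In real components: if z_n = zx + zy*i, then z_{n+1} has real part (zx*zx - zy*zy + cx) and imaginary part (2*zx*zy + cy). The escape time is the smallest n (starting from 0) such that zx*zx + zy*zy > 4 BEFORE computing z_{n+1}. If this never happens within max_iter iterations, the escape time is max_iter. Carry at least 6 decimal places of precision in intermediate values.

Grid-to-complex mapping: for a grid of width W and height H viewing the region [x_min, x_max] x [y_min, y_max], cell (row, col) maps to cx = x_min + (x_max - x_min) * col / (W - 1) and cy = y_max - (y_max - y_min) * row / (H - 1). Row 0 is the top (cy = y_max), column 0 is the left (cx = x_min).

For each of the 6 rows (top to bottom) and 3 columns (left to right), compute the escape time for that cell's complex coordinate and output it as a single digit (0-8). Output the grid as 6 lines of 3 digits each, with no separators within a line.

Answer: 488
478
358
135
133
133

Derivation:
(row=0, col=0): c = -1.9400 + 0.0900i → escape time 4
(row=0, col=1): c = -1.4650 + 0.0900i → escape time 8
(row=0, col=2): c = -0.9900 + 0.0900i → escape time 8
(row=1, col=0): c = -1.9400 + -0.1260i → escape time 4
(row=1, col=1): c = -1.4650 + -0.1260i → escape time 7
(row=1, col=2): c = -0.9900 + -0.1260i → escape time 8
(row=2, col=0): c = -1.9400 + -0.3420i → escape time 3
(row=2, col=1): c = -1.4650 + -0.3420i → escape time 5
(row=2, col=2): c = -0.9900 + -0.3420i → escape time 8
(row=3, col=0): c = -1.9400 + -0.5580i → escape time 1
(row=3, col=1): c = -1.4650 + -0.5580i → escape time 3
(row=3, col=2): c = -0.9900 + -0.5580i → escape time 5
(row=4, col=0): c = -1.9400 + -0.7740i → escape time 1
(row=4, col=1): c = -1.4650 + -0.7740i → escape time 3
(row=4, col=2): c = -0.9900 + -0.7740i → escape time 3
(row=5, col=0): c = -1.9400 + -0.9900i → escape time 1
(row=5, col=1): c = -1.4650 + -0.9900i → escape time 3
(row=5, col=2): c = -0.9900 + -0.9900i → escape time 3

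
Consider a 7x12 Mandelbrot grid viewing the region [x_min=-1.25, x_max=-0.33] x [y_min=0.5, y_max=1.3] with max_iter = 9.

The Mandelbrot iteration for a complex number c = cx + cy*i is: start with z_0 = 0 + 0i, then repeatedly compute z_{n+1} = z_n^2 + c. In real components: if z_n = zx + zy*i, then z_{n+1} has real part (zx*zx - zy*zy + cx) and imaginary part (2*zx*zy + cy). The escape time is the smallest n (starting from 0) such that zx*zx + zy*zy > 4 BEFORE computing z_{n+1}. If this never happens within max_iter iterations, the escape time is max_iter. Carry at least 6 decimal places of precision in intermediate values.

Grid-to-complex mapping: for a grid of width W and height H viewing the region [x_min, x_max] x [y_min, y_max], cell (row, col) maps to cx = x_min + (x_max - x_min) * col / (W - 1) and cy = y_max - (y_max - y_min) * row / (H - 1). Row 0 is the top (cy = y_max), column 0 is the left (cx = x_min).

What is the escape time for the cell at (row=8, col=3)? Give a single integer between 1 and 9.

z_0 = 0 + 0i, c = -0.7900 + 0.7182i
Iter 1: z = -0.7900 + 0.7182i, |z|^2 = 1.1399
Iter 2: z = -0.6817 + -0.4165i, |z|^2 = 0.6382
Iter 3: z = -0.4988 + 1.2861i, |z|^2 = 1.9028
Iter 4: z = -2.1952 + -0.5649i, |z|^2 = 5.1380
Escaped at iteration 4

Answer: 4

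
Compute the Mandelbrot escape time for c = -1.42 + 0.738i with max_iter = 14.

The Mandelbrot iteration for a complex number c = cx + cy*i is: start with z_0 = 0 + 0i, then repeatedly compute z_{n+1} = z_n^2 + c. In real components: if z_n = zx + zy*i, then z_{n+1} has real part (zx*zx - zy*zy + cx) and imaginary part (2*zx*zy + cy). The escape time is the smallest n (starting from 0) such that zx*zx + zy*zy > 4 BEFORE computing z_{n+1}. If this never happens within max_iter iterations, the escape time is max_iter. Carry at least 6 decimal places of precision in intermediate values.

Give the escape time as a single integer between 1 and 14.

z_0 = 0 + 0i, c = -1.4200 + 0.7380i
Iter 1: z = -1.4200 + 0.7380i, |z|^2 = 2.5610
Iter 2: z = 0.0518 + -1.3579i, |z|^2 = 1.8466
Iter 3: z = -3.2613 + 0.5974i, |z|^2 = 10.9928
Escaped at iteration 3

Answer: 3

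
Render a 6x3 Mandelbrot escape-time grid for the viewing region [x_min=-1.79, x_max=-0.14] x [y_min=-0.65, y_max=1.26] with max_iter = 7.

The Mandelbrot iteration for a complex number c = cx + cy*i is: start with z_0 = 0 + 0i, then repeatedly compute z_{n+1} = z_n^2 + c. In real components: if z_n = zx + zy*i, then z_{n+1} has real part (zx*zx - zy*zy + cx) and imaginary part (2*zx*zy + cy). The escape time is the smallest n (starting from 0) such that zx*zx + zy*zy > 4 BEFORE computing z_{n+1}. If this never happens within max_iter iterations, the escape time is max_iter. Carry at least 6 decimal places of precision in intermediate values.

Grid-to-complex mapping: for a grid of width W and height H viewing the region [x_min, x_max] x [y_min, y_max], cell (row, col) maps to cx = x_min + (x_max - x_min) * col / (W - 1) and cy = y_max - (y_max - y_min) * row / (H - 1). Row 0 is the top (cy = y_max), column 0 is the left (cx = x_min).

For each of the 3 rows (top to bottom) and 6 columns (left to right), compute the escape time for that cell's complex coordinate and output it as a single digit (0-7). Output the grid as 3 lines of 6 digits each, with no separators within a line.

(row=0, col=0): c = -1.7900 + 1.2600i → escape time 1
(row=0, col=1): c = -1.4600 + 1.2600i → escape time 2
(row=0, col=2): c = -1.1300 + 1.2600i → escape time 2
(row=0, col=3): c = -0.8000 + 1.2600i → escape time 3
(row=0, col=4): c = -0.4700 + 1.2600i → escape time 3
(row=0, col=5): c = -0.1400 + 1.2600i → escape time 3
(row=1, col=0): c = -1.7900 + 0.3050i → escape time 4
(row=1, col=1): c = -1.4600 + 0.3050i → escape time 5
(row=1, col=2): c = -1.1300 + 0.3050i → escape time 7
(row=1, col=3): c = -0.8000 + 0.3050i → escape time 7
(row=1, col=4): c = -0.4700 + 0.3050i → escape time 7
(row=1, col=5): c = -0.1400 + 0.3050i → escape time 7
(row=2, col=0): c = -1.7900 + -0.6500i → escape time 3
(row=2, col=1): c = -1.4600 + -0.6500i → escape time 3
(row=2, col=2): c = -1.1300 + -0.6500i → escape time 3
(row=2, col=3): c = -0.8000 + -0.6500i → escape time 5
(row=2, col=4): c = -0.4700 + -0.6500i → escape time 7
(row=2, col=5): c = -0.1400 + -0.6500i → escape time 7

Answer: 122333
457777
333577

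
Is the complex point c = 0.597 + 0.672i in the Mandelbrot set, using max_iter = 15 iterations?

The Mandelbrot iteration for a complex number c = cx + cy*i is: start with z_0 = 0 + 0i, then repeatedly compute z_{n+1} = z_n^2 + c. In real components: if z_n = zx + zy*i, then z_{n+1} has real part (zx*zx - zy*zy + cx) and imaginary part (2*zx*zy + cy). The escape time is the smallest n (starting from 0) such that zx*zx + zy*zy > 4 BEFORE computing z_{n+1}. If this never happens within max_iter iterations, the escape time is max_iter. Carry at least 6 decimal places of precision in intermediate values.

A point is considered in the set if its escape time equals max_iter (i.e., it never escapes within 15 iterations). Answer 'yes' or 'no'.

z_0 = 0 + 0i, c = 0.5970 + 0.6720i
Iter 1: z = 0.5970 + 0.6720i, |z|^2 = 0.8080
Iter 2: z = 0.5018 + 1.4744i, |z|^2 = 2.4256
Iter 3: z = -1.3249 + 2.1517i, |z|^2 = 6.3855
Escaped at iteration 3

Answer: no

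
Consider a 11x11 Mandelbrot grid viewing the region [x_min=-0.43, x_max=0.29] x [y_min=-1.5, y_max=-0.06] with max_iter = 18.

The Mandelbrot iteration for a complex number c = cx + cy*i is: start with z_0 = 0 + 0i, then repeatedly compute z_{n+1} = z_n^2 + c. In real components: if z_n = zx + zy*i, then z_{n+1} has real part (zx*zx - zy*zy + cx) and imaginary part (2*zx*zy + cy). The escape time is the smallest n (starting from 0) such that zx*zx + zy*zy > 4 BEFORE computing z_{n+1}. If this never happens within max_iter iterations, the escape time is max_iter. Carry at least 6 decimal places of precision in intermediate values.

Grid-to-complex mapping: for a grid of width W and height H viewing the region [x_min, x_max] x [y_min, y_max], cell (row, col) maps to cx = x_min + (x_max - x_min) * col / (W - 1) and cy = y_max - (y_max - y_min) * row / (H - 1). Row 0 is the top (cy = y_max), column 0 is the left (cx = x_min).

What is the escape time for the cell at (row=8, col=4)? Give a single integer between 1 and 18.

Answer: 3

Derivation:
z_0 = 0 + 0i, c = -0.1420 + -1.2120i
Iter 1: z = -0.1420 + -1.2120i, |z|^2 = 1.4891
Iter 2: z = -1.5908 + -0.8678i, |z|^2 = 3.2836
Iter 3: z = 1.6355 + 1.5489i, |z|^2 = 5.0741
Escaped at iteration 3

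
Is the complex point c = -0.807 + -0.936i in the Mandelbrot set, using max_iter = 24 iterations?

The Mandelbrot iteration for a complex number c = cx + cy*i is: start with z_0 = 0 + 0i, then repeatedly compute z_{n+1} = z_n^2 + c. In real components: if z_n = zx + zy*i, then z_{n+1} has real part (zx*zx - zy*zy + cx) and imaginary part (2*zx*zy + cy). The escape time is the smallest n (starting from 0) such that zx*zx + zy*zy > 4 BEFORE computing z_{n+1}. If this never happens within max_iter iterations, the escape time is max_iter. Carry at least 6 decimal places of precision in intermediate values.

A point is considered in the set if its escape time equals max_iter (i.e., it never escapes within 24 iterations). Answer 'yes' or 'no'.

z_0 = 0 + 0i, c = -0.8070 + -0.9360i
Iter 1: z = -0.8070 + -0.9360i, |z|^2 = 1.5273
Iter 2: z = -1.0318 + 0.5747i, |z|^2 = 1.3950
Iter 3: z = -0.0726 + -2.1220i, |z|^2 = 4.5082
Escaped at iteration 3

Answer: no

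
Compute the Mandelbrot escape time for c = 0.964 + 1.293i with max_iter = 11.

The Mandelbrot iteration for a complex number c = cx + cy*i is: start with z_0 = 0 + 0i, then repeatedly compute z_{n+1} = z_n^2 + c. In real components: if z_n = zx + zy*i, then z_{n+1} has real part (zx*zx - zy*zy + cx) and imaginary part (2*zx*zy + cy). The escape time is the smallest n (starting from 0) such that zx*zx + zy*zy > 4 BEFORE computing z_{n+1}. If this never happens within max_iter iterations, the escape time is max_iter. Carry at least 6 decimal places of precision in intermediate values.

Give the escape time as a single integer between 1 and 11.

z_0 = 0 + 0i, c = 0.9640 + 1.2930i
Iter 1: z = 0.9640 + 1.2930i, |z|^2 = 2.6011
Iter 2: z = 0.2214 + 3.7859i, |z|^2 = 14.3821
Escaped at iteration 2

Answer: 2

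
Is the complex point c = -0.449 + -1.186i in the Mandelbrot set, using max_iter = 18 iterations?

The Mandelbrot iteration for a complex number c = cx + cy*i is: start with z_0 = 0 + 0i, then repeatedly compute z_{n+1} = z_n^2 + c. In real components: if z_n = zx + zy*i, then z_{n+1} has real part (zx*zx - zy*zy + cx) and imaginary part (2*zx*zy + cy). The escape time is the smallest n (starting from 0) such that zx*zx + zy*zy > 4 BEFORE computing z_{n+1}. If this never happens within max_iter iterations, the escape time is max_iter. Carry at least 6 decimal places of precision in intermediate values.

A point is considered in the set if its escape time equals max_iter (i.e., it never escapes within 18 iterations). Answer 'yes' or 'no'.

Answer: no

Derivation:
z_0 = 0 + 0i, c = -0.4490 + -1.1860i
Iter 1: z = -0.4490 + -1.1860i, |z|^2 = 1.6082
Iter 2: z = -1.6540 + -0.1210i, |z|^2 = 2.7503
Iter 3: z = 2.2721 + -0.7858i, |z|^2 = 5.7798
Escaped at iteration 3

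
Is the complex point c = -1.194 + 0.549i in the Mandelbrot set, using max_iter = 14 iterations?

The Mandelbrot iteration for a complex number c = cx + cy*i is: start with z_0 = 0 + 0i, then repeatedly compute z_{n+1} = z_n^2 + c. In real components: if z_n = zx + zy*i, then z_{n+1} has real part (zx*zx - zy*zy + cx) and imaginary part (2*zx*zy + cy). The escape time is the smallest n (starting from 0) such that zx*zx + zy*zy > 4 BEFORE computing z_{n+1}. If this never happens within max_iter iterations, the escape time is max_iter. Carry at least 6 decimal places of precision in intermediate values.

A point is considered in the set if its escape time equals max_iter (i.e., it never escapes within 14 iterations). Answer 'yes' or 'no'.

z_0 = 0 + 0i, c = -1.1940 + 0.5490i
Iter 1: z = -1.1940 + 0.5490i, |z|^2 = 1.7270
Iter 2: z = -0.0698 + -0.7620i, |z|^2 = 0.5855
Iter 3: z = -1.7698 + 0.6553i, |z|^2 = 3.5616
Iter 4: z = 1.5087 + -1.7706i, |z|^2 = 5.4112
Escaped at iteration 4

Answer: no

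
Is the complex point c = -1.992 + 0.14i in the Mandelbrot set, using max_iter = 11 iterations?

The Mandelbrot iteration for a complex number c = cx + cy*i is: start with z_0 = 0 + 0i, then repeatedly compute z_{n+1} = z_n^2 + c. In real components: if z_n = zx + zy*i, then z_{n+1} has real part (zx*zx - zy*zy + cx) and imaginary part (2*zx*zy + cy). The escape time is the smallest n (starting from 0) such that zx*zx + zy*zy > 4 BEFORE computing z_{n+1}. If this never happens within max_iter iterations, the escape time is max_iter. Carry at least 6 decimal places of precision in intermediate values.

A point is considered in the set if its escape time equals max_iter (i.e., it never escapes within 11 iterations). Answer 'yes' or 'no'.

Answer: no

Derivation:
z_0 = 0 + 0i, c = -1.9920 + 0.1400i
Iter 1: z = -1.9920 + 0.1400i, |z|^2 = 3.9877
Iter 2: z = 1.9565 + -0.4178i, |z|^2 = 4.0023
Escaped at iteration 2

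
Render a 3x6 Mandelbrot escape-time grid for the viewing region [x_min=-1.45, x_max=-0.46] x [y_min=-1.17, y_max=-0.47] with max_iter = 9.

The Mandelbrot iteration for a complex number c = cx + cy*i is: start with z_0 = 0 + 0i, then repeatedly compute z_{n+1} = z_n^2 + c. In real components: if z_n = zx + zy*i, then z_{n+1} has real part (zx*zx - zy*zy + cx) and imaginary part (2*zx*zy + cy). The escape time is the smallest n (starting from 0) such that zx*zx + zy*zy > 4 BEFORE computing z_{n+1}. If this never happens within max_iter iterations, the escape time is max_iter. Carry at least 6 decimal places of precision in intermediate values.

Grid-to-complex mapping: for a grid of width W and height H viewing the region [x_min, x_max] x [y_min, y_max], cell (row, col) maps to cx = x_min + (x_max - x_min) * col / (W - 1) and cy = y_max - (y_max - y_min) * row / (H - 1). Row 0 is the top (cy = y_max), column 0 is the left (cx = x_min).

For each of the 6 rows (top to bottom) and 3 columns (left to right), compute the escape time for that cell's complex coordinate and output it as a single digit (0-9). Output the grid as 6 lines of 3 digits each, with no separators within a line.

Answer: 359
359
346
335
334
233

Derivation:
(row=0, col=0): c = -1.4500 + -0.4700i → escape time 3
(row=0, col=1): c = -0.9550 + -0.4700i → escape time 5
(row=0, col=2): c = -0.4600 + -0.4700i → escape time 9
(row=1, col=0): c = -1.4500 + -0.6100i → escape time 3
(row=1, col=1): c = -0.9550 + -0.6100i → escape time 5
(row=1, col=2): c = -0.4600 + -0.6100i → escape time 9
(row=2, col=0): c = -1.4500 + -0.7500i → escape time 3
(row=2, col=1): c = -0.9550 + -0.7500i → escape time 4
(row=2, col=2): c = -0.4600 + -0.7500i → escape time 6
(row=3, col=0): c = -1.4500 + -0.8900i → escape time 3
(row=3, col=1): c = -0.9550 + -0.8900i → escape time 3
(row=3, col=2): c = -0.4600 + -0.8900i → escape time 5
(row=4, col=0): c = -1.4500 + -1.0300i → escape time 3
(row=4, col=1): c = -0.9550 + -1.0300i → escape time 3
(row=4, col=2): c = -0.4600 + -1.0300i → escape time 4
(row=5, col=0): c = -1.4500 + -1.1700i → escape time 2
(row=5, col=1): c = -0.9550 + -1.1700i → escape time 3
(row=5, col=2): c = -0.4600 + -1.1700i → escape time 3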